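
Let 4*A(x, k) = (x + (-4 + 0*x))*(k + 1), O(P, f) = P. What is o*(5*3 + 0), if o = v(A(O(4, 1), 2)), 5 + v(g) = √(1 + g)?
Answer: -60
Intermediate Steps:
A(x, k) = (1 + k)*(-4 + x)/4 (A(x, k) = ((x + (-4 + 0*x))*(k + 1))/4 = ((x + (-4 + 0))*(1 + k))/4 = ((x - 4)*(1 + k))/4 = ((-4 + x)*(1 + k))/4 = ((1 + k)*(-4 + x))/4 = (1 + k)*(-4 + x)/4)
v(g) = -5 + √(1 + g)
o = -4 (o = -5 + √(1 + (-1 - 1*2 + (¼)*4 + (¼)*2*4)) = -5 + √(1 + (-1 - 2 + 1 + 2)) = -5 + √(1 + 0) = -5 + √1 = -5 + 1 = -4)
o*(5*3 + 0) = -4*(5*3 + 0) = -4*(15 + 0) = -4*15 = -60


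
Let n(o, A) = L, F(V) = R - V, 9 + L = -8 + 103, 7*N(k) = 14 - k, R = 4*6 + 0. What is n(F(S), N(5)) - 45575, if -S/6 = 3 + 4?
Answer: -45489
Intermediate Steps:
R = 24 (R = 24 + 0 = 24)
N(k) = 2 - k/7 (N(k) = (14 - k)/7 = 2 - k/7)
S = -42 (S = -6*(3 + 4) = -6*7 = -42)
L = 86 (L = -9 + (-8 + 103) = -9 + 95 = 86)
F(V) = 24 - V
n(o, A) = 86
n(F(S), N(5)) - 45575 = 86 - 45575 = -45489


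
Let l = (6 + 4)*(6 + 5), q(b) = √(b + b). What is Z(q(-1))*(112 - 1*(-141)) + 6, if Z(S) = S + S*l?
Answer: 6 + 28083*I*√2 ≈ 6.0 + 39715.0*I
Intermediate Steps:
q(b) = √2*√b (q(b) = √(2*b) = √2*√b)
l = 110 (l = 10*11 = 110)
Z(S) = 111*S (Z(S) = S + S*110 = S + 110*S = 111*S)
Z(q(-1))*(112 - 1*(-141)) + 6 = (111*(√2*√(-1)))*(112 - 1*(-141)) + 6 = (111*(√2*I))*(112 + 141) + 6 = (111*(I*√2))*253 + 6 = (111*I*√2)*253 + 6 = 28083*I*√2 + 6 = 6 + 28083*I*√2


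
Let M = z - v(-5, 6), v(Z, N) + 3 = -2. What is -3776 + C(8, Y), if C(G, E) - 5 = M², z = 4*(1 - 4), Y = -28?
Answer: -3722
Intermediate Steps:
v(Z, N) = -5 (v(Z, N) = -3 - 2 = -5)
z = -12 (z = 4*(-3) = -12)
M = -7 (M = -12 - 1*(-5) = -12 + 5 = -7)
C(G, E) = 54 (C(G, E) = 5 + (-7)² = 5 + 49 = 54)
-3776 + C(8, Y) = -3776 + 54 = -3722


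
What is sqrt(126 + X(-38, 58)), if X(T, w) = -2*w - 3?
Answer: sqrt(7) ≈ 2.6458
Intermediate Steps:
X(T, w) = -3 - 2*w
sqrt(126 + X(-38, 58)) = sqrt(126 + (-3 - 2*58)) = sqrt(126 + (-3 - 116)) = sqrt(126 - 119) = sqrt(7)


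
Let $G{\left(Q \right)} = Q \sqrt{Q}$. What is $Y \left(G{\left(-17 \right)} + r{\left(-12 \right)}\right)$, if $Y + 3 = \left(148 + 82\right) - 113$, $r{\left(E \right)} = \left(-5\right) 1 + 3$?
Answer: $-228 - 1938 i \sqrt{17} \approx -228.0 - 7990.6 i$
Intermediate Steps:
$G{\left(Q \right)} = Q^{\frac{3}{2}}$
$r{\left(E \right)} = -2$ ($r{\left(E \right)} = -5 + 3 = -2$)
$Y = 114$ ($Y = -3 + \left(\left(148 + 82\right) - 113\right) = -3 + \left(230 - 113\right) = -3 + 117 = 114$)
$Y \left(G{\left(-17 \right)} + r{\left(-12 \right)}\right) = 114 \left(\left(-17\right)^{\frac{3}{2}} - 2\right) = 114 \left(- 17 i \sqrt{17} - 2\right) = 114 \left(-2 - 17 i \sqrt{17}\right) = -228 - 1938 i \sqrt{17}$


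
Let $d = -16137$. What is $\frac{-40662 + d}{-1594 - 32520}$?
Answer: $\frac{56799}{34114} \approx 1.665$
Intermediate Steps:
$\frac{-40662 + d}{-1594 - 32520} = \frac{-40662 - 16137}{-1594 - 32520} = - \frac{56799}{-34114} = \left(-56799\right) \left(- \frac{1}{34114}\right) = \frac{56799}{34114}$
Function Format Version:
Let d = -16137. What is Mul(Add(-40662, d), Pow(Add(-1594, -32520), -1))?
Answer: Rational(56799, 34114) ≈ 1.6650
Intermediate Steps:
Mul(Add(-40662, d), Pow(Add(-1594, -32520), -1)) = Mul(Add(-40662, -16137), Pow(Add(-1594, -32520), -1)) = Mul(-56799, Pow(-34114, -1)) = Mul(-56799, Rational(-1, 34114)) = Rational(56799, 34114)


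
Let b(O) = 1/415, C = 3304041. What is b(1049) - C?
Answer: -1371177014/415 ≈ -3.3040e+6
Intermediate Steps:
b(O) = 1/415
b(1049) - C = 1/415 - 1*3304041 = 1/415 - 3304041 = -1371177014/415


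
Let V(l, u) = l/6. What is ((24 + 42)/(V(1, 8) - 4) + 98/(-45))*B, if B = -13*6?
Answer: 521924/345 ≈ 1512.8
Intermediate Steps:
V(l, u) = l/6 (V(l, u) = l*(⅙) = l/6)
B = -78
((24 + 42)/(V(1, 8) - 4) + 98/(-45))*B = ((24 + 42)/((⅙)*1 - 4) + 98/(-45))*(-78) = (66/(⅙ - 4) + 98*(-1/45))*(-78) = (66/(-23/6) - 98/45)*(-78) = (66*(-6/23) - 98/45)*(-78) = (-396/23 - 98/45)*(-78) = -20074/1035*(-78) = 521924/345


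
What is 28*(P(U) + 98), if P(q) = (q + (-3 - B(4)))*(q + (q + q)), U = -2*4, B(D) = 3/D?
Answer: 10640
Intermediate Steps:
U = -8
P(q) = 3*q*(-15/4 + q) (P(q) = (q + (-3 - 3/4))*(q + (q + q)) = (q + (-3 - 3/4))*(q + 2*q) = (q + (-3 - 1*¾))*(3*q) = (q + (-3 - ¾))*(3*q) = (q - 15/4)*(3*q) = (-15/4 + q)*(3*q) = 3*q*(-15/4 + q))
28*(P(U) + 98) = 28*((¾)*(-8)*(-15 + 4*(-8)) + 98) = 28*((¾)*(-8)*(-15 - 32) + 98) = 28*((¾)*(-8)*(-47) + 98) = 28*(282 + 98) = 28*380 = 10640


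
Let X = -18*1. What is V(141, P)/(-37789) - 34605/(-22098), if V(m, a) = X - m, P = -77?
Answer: 8246553/5251958 ≈ 1.5702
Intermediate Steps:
X = -18
V(m, a) = -18 - m
V(141, P)/(-37789) - 34605/(-22098) = (-18 - 1*141)/(-37789) - 34605/(-22098) = (-18 - 141)*(-1/37789) - 34605*(-1/22098) = -159*(-1/37789) + 11535/7366 = 3/713 + 11535/7366 = 8246553/5251958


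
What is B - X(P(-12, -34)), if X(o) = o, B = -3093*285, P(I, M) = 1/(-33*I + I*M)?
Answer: -708730021/804 ≈ -8.8151e+5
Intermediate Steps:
B = -881505
B - X(P(-12, -34)) = -881505 - 1/((-12)*(-33 - 34)) = -881505 - (-1)/(12*(-67)) = -881505 - (-1)*(-1)/(12*67) = -881505 - 1*1/804 = -881505 - 1/804 = -708730021/804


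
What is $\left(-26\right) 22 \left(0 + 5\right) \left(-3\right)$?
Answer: $8580$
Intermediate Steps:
$\left(-26\right) 22 \left(0 + 5\right) \left(-3\right) = - 572 \cdot 5 \left(-3\right) = \left(-572\right) \left(-15\right) = 8580$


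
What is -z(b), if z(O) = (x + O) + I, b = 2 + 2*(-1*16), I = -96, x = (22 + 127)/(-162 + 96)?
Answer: 8465/66 ≈ 128.26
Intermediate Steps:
x = -149/66 (x = 149/(-66) = 149*(-1/66) = -149/66 ≈ -2.2576)
b = -30 (b = 2 + 2*(-16) = 2 - 32 = -30)
z(O) = -6485/66 + O (z(O) = (-149/66 + O) - 96 = -6485/66 + O)
-z(b) = -(-6485/66 - 30) = -1*(-8465/66) = 8465/66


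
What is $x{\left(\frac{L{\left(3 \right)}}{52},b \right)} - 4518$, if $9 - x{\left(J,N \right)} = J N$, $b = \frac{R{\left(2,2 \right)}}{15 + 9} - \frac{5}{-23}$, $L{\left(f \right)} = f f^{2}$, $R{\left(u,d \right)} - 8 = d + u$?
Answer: $- \frac{10786419}{2392} \approx -4509.4$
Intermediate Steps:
$R{\left(u,d \right)} = 8 + d + u$ ($R{\left(u,d \right)} = 8 + \left(d + u\right) = 8 + d + u$)
$L{\left(f \right)} = f^{3}$
$b = \frac{33}{46}$ ($b = \frac{8 + 2 + 2}{15 + 9} - \frac{5}{-23} = \frac{12}{24} - - \frac{5}{23} = 12 \cdot \frac{1}{24} + \frac{5}{23} = \frac{1}{2} + \frac{5}{23} = \frac{33}{46} \approx 0.71739$)
$x{\left(J,N \right)} = 9 - J N$
$x{\left(\frac{L{\left(3 \right)}}{52},b \right)} - 4518 = \left(9 - \frac{3^{3}}{52} \cdot \frac{33}{46}\right) - 4518 = \left(9 - 27 \cdot \frac{1}{52} \cdot \frac{33}{46}\right) - 4518 = \left(9 - \frac{27}{52} \cdot \frac{33}{46}\right) - 4518 = \left(9 - \frac{891}{2392}\right) - 4518 = \frac{20637}{2392} - 4518 = - \frac{10786419}{2392}$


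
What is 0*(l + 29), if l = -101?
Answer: 0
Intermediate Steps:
0*(l + 29) = 0*(-101 + 29) = 0*(-72) = 0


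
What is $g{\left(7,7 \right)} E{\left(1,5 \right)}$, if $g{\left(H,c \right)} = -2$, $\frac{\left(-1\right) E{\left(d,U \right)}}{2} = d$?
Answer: $4$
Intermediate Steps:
$E{\left(d,U \right)} = - 2 d$
$g{\left(7,7 \right)} E{\left(1,5 \right)} = - 2 \left(\left(-2\right) 1\right) = \left(-2\right) \left(-2\right) = 4$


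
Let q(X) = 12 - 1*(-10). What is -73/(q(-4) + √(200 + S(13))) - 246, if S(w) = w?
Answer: -68272/271 + 73*√213/271 ≈ -247.99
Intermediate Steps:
q(X) = 22 (q(X) = 12 + 10 = 22)
-73/(q(-4) + √(200 + S(13))) - 246 = -73/(22 + √(200 + 13)) - 246 = -73/(22 + √213) - 246 = -246 - 73/(22 + √213)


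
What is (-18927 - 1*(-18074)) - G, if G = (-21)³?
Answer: 8408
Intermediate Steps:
G = -9261
(-18927 - 1*(-18074)) - G = (-18927 - 1*(-18074)) - 1*(-9261) = (-18927 + 18074) + 9261 = -853 + 9261 = 8408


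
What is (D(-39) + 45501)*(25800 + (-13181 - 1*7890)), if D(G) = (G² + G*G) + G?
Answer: 229375416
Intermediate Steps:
D(G) = G + 2*G² (D(G) = (G² + G²) + G = 2*G² + G = G + 2*G²)
(D(-39) + 45501)*(25800 + (-13181 - 1*7890)) = (-39*(1 + 2*(-39)) + 45501)*(25800 + (-13181 - 1*7890)) = (-39*(1 - 78) + 45501)*(25800 + (-13181 - 7890)) = (-39*(-77) + 45501)*(25800 - 21071) = (3003 + 45501)*4729 = 48504*4729 = 229375416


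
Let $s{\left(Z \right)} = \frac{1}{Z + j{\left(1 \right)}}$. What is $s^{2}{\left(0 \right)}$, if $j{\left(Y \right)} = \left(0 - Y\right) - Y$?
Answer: $\frac{1}{4} \approx 0.25$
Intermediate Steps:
$j{\left(Y \right)} = - 2 Y$ ($j{\left(Y \right)} = - Y - Y = - 2 Y$)
$s{\left(Z \right)} = \frac{1}{-2 + Z}$ ($s{\left(Z \right)} = \frac{1}{Z - 2} = \frac{1}{-2 + Z}$)
$s^{2}{\left(0 \right)} = \left(\frac{1}{-2 + 0}\right)^{2} = \left(\frac{1}{-2}\right)^{2} = \left(- \frac{1}{2}\right)^{2} = \frac{1}{4}$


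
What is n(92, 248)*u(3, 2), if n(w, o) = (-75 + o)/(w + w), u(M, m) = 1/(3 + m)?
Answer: 173/920 ≈ 0.18804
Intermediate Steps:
n(w, o) = (-75 + o)/(2*w) (n(w, o) = (-75 + o)/((2*w)) = (-75 + o)*(1/(2*w)) = (-75 + o)/(2*w))
n(92, 248)*u(3, 2) = ((½)*(-75 + 248)/92)/(3 + 2) = ((½)*(1/92)*173)/5 = (173/184)*(⅕) = 173/920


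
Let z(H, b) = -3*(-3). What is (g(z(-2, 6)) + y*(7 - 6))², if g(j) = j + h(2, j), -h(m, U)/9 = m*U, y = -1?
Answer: 23716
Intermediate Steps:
h(m, U) = -9*U*m (h(m, U) = -9*m*U = -9*U*m)
z(H, b) = 9
g(j) = -17*j (g(j) = j - 9*j*2 = j - 18*j = -17*j)
(g(z(-2, 6)) + y*(7 - 6))² = (-17*9 - (7 - 6))² = (-153 - 1*1)² = (-153 - 1)² = (-154)² = 23716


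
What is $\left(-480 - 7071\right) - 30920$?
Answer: $-38471$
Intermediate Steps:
$\left(-480 - 7071\right) - 30920 = -7551 - 30920 = -38471$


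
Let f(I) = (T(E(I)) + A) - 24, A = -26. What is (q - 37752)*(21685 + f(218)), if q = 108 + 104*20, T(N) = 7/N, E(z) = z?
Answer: -83867682734/109 ≈ -7.6943e+8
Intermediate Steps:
q = 2188 (q = 108 + 2080 = 2188)
f(I) = -50 + 7/I (f(I) = (7/I - 26) - 24 = (-26 + 7/I) - 24 = -50 + 7/I)
(q - 37752)*(21685 + f(218)) = (2188 - 37752)*(21685 + (-50 + 7/218)) = -35564*(21685 + (-50 + 7*(1/218))) = -35564*(21685 + (-50 + 7/218)) = -35564*(21685 - 10893/218) = -35564*4716437/218 = -83867682734/109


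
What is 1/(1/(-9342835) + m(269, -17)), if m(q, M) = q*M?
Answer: -9342835/42724784456 ≈ -0.00021867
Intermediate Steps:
m(q, M) = M*q
1/(1/(-9342835) + m(269, -17)) = 1/(1/(-9342835) - 17*269) = 1/(-1/9342835 - 4573) = 1/(-42724784456/9342835) = -9342835/42724784456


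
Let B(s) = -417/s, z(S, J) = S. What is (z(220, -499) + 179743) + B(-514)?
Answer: 92501399/514 ≈ 1.7996e+5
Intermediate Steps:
(z(220, -499) + 179743) + B(-514) = (220 + 179743) - 417/(-514) = 179963 - 417*(-1/514) = 179963 + 417/514 = 92501399/514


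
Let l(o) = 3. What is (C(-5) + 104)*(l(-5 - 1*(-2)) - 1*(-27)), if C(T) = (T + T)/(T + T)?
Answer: 3150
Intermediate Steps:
C(T) = 1 (C(T) = (2*T)/((2*T)) = (2*T)*(1/(2*T)) = 1)
(C(-5) + 104)*(l(-5 - 1*(-2)) - 1*(-27)) = (1 + 104)*(3 - 1*(-27)) = 105*(3 + 27) = 105*30 = 3150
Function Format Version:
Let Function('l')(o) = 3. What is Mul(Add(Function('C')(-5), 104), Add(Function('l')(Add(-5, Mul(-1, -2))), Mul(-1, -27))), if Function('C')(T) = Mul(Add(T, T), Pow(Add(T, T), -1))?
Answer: 3150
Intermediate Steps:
Function('C')(T) = 1 (Function('C')(T) = Mul(Mul(2, T), Pow(Mul(2, T), -1)) = Mul(Mul(2, T), Mul(Rational(1, 2), Pow(T, -1))) = 1)
Mul(Add(Function('C')(-5), 104), Add(Function('l')(Add(-5, Mul(-1, -2))), Mul(-1, -27))) = Mul(Add(1, 104), Add(3, Mul(-1, -27))) = Mul(105, Add(3, 27)) = Mul(105, 30) = 3150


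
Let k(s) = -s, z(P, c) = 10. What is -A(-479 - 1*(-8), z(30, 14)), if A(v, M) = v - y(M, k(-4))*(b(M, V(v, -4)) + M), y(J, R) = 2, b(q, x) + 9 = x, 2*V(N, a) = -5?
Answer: 468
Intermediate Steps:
V(N, a) = -5/2 (V(N, a) = (½)*(-5) = -5/2)
b(q, x) = -9 + x
A(v, M) = 23 + v - 2*M (A(v, M) = v - 2*((-9 - 5/2) + M) = v - 2*(-23/2 + M) = v - (-23 + 2*M) = v + (23 - 2*M) = 23 + v - 2*M)
-A(-479 - 1*(-8), z(30, 14)) = -(23 + (-479 - 1*(-8)) - 2*10) = -(23 + (-479 + 8) - 20) = -(23 - 471 - 20) = -1*(-468) = 468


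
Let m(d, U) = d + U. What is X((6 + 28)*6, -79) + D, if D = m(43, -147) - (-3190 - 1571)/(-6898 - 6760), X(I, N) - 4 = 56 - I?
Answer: -3391945/13658 ≈ -248.35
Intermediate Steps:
m(d, U) = U + d
X(I, N) = 60 - I (X(I, N) = 4 + (56 - I) = 60 - I)
D = -1425193/13658 (D = (-147 + 43) - (-3190 - 1571)/(-6898 - 6760) = -104 - (-4761)/(-13658) = -104 - (-4761)*(-1)/13658 = -104 - 1*4761/13658 = -104 - 4761/13658 = -1425193/13658 ≈ -104.35)
X((6 + 28)*6, -79) + D = (60 - (6 + 28)*6) - 1425193/13658 = (60 - 34*6) - 1425193/13658 = (60 - 1*204) - 1425193/13658 = (60 - 204) - 1425193/13658 = -144 - 1425193/13658 = -3391945/13658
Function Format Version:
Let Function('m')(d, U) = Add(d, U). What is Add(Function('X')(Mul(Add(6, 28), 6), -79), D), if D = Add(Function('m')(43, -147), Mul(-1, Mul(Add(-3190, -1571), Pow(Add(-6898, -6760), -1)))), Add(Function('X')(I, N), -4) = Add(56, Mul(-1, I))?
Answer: Rational(-3391945, 13658) ≈ -248.35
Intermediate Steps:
Function('m')(d, U) = Add(U, d)
Function('X')(I, N) = Add(60, Mul(-1, I)) (Function('X')(I, N) = Add(4, Add(56, Mul(-1, I))) = Add(60, Mul(-1, I)))
D = Rational(-1425193, 13658) (D = Add(Add(-147, 43), Mul(-1, Mul(Add(-3190, -1571), Pow(Add(-6898, -6760), -1)))) = Add(-104, Mul(-1, Mul(-4761, Pow(-13658, -1)))) = Add(-104, Mul(-1, Mul(-4761, Rational(-1, 13658)))) = Add(-104, Mul(-1, Rational(4761, 13658))) = Add(-104, Rational(-4761, 13658)) = Rational(-1425193, 13658) ≈ -104.35)
Add(Function('X')(Mul(Add(6, 28), 6), -79), D) = Add(Add(60, Mul(-1, Mul(Add(6, 28), 6))), Rational(-1425193, 13658)) = Add(Add(60, Mul(-1, Mul(34, 6))), Rational(-1425193, 13658)) = Add(Add(60, Mul(-1, 204)), Rational(-1425193, 13658)) = Add(Add(60, -204), Rational(-1425193, 13658)) = Add(-144, Rational(-1425193, 13658)) = Rational(-3391945, 13658)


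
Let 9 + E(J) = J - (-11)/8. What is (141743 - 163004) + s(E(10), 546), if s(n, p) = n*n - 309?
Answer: -1380119/64 ≈ -21564.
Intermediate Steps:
E(J) = -61/8 + J (E(J) = -9 + (J - (-11)/8) = -9 + (J - 1*(-11/8)) = -9 + (J + 11/8) = -9 + (11/8 + J) = -61/8 + J)
s(n, p) = -309 + n**2 (s(n, p) = n**2 - 309 = -309 + n**2)
(141743 - 163004) + s(E(10), 546) = (141743 - 163004) + (-309 + (-61/8 + 10)**2) = -21261 + (-309 + (19/8)**2) = -21261 + (-309 + 361/64) = -21261 - 19415/64 = -1380119/64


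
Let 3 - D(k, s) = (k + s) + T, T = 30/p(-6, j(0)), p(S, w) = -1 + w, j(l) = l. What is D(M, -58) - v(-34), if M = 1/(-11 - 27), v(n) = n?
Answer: 4751/38 ≈ 125.03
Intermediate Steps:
M = -1/38 (M = 1/(-38) = -1/38 ≈ -0.026316)
T = -30 (T = 30/(-1 + 0) = 30/(-1) = 30*(-1) = -30)
D(k, s) = 33 - k - s (D(k, s) = 3 - ((k + s) - 30) = 3 - (-30 + k + s) = 3 + (30 - k - s) = 33 - k - s)
D(M, -58) - v(-34) = (33 - 1*(-1/38) - 1*(-58)) - 1*(-34) = (33 + 1/38 + 58) + 34 = 3459/38 + 34 = 4751/38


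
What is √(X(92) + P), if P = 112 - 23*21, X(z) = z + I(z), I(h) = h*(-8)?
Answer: I*√1015 ≈ 31.859*I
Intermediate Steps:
I(h) = -8*h
X(z) = -7*z (X(z) = z - 8*z = -7*z)
P = -371 (P = 112 - 483 = -371)
√(X(92) + P) = √(-7*92 - 371) = √(-644 - 371) = √(-1015) = I*√1015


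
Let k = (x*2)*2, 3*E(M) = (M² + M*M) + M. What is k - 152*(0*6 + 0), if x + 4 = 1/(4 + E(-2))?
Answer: -46/3 ≈ -15.333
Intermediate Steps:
E(M) = M/3 + 2*M²/3 (E(M) = ((M² + M*M) + M)/3 = ((M² + M²) + M)/3 = (2*M² + M)/3 = (M + 2*M²)/3 = M/3 + 2*M²/3)
x = -23/6 (x = -4 + 1/(4 + (⅓)*(-2)*(1 + 2*(-2))) = -4 + 1/(4 + (⅓)*(-2)*(1 - 4)) = -4 + 1/(4 + (⅓)*(-2)*(-3)) = -4 + 1/(4 + 2) = -4 + 1/6 = -4 + ⅙ = -23/6 ≈ -3.8333)
k = -46/3 (k = -23/6*2*2 = -23/3*2 = -46/3 ≈ -15.333)
k - 152*(0*6 + 0) = -46/3 - 152*(0*6 + 0) = -46/3 - 152*(0 + 0) = -46/3 - 152*0 = -46/3 + 0 = -46/3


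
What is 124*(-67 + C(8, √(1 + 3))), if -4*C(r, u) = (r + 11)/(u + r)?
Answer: -83669/10 ≈ -8366.9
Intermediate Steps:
C(r, u) = -(11 + r)/(4*(r + u)) (C(r, u) = -(r + 11)/(4*(u + r)) = -(11 + r)/(4*(r + u)))
124*(-67 + C(8, √(1 + 3))) = 124*(-67 + (-11 - 1*8)/(4*(8 + √(1 + 3)))) = 124*(-67 + (-11 - 8)/(4*(8 + √4))) = 124*(-67 + (¼)*(-19)/(8 + 2)) = 124*(-67 + (¼)*(-19)/10) = 124*(-67 + (¼)*(⅒)*(-19)) = 124*(-67 - 19/40) = 124*(-2699/40) = -83669/10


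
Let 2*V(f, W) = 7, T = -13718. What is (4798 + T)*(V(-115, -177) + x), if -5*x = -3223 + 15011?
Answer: 20998572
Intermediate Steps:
V(f, W) = 7/2 (V(f, W) = (1/2)*7 = 7/2)
x = -11788/5 (x = -(-3223 + 15011)/5 = -1/5*11788 = -11788/5 ≈ -2357.6)
(4798 + T)*(V(-115, -177) + x) = (4798 - 13718)*(7/2 - 11788/5) = -8920*(-23541/10) = 20998572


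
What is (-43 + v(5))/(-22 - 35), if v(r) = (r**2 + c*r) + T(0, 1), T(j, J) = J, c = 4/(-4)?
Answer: 22/57 ≈ 0.38596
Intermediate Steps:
c = -1 (c = 4*(-1/4) = -1)
v(r) = 1 + r**2 - r (v(r) = (r**2 - r) + 1 = 1 + r**2 - r)
(-43 + v(5))/(-22 - 35) = (-43 + (1 + 5**2 - 1*5))/(-22 - 35) = (-43 + (1 + 25 - 5))/(-57) = (-43 + 21)*(-1/57) = -22*(-1/57) = 22/57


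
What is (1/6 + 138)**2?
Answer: 687241/36 ≈ 19090.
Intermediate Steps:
(1/6 + 138)**2 = (829/6)**2 = 687241/36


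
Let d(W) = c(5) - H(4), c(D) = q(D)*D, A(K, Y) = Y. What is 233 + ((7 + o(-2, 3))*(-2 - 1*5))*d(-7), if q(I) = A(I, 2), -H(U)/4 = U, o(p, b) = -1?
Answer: -859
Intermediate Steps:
H(U) = -4*U
q(I) = 2
c(D) = 2*D
d(W) = 26 (d(W) = 2*5 - (-4)*4 = 10 - 1*(-16) = 10 + 16 = 26)
233 + ((7 + o(-2, 3))*(-2 - 1*5))*d(-7) = 233 + ((7 - 1)*(-2 - 1*5))*26 = 233 + (6*(-2 - 5))*26 = 233 + (6*(-7))*26 = 233 - 42*26 = 233 - 1092 = -859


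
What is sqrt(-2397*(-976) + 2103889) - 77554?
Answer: -77554 + sqrt(4443361) ≈ -75446.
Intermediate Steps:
sqrt(-2397*(-976) + 2103889) - 77554 = sqrt(2339472 + 2103889) - 77554 = sqrt(4443361) - 77554 = -77554 + sqrt(4443361)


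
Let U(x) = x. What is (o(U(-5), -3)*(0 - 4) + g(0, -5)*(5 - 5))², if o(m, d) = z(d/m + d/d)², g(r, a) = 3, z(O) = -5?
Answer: 10000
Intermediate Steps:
o(m, d) = 25 (o(m, d) = (-5)² = 25)
(o(U(-5), -3)*(0 - 4) + g(0, -5)*(5 - 5))² = (25*(0 - 4) + 3*(5 - 5))² = (25*(-4) + 3*0)² = (-100 + 0)² = (-100)² = 10000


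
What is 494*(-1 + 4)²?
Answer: 4446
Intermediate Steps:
494*(-1 + 4)² = 494*3² = 494*9 = 4446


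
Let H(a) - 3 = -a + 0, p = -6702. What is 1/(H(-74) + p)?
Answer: -1/6625 ≈ -0.00015094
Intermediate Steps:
H(a) = 3 - a (H(a) = 3 + (-a + 0) = 3 - a)
1/(H(-74) + p) = 1/((3 - 1*(-74)) - 6702) = 1/((3 + 74) - 6702) = 1/(77 - 6702) = 1/(-6625) = -1/6625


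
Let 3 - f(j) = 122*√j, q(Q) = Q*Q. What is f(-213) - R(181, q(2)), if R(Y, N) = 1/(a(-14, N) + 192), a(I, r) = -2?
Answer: 569/190 - 122*I*√213 ≈ 2.9947 - 1780.5*I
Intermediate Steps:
q(Q) = Q²
f(j) = 3 - 122*√j
R(Y, N) = 1/190 (R(Y, N) = 1/(-2 + 192) = 1/190)
f(-213) - R(181, q(2)) = (3 - 122*I*√213) - 1*1/190 = (3 - 122*I*√213) - 1/190 = 569/190 - 122*I*√213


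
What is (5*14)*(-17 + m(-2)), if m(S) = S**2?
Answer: -910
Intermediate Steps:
(5*14)*(-17 + m(-2)) = (5*14)*(-17 + (-2)**2) = 70*(-17 + 4) = 70*(-13) = -910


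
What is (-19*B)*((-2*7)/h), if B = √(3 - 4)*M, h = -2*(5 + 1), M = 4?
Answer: -266*I/3 ≈ -88.667*I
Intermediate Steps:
h = -12 (h = -2*6 = -12)
B = 4*I (B = √(3 - 4)*4 = √(-1)*4 = I*4 = 4*I ≈ 4.0*I)
(-19*B)*((-2*7)/h) = (-76*I)*(-2*7/(-12)) = (-76*I)*(-14*(-1/12)) = -76*I*(7/6) = -266*I/3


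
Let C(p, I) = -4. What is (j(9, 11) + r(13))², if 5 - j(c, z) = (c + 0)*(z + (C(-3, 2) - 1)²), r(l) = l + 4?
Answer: 91204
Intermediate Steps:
r(l) = 4 + l
j(c, z) = 5 - c*(25 + z) (j(c, z) = 5 - (c + 0)*(z + (-4 - 1)²) = 5 - c*(z + (-5)²) = 5 - c*(z + 25) = 5 - c*(25 + z))
(j(9, 11) + r(13))² = ((5 - 25*9 - 1*9*11) + (4 + 13))² = ((5 - 225 - 99) + 17)² = (-319 + 17)² = (-302)² = 91204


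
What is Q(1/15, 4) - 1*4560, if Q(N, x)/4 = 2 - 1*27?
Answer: -4660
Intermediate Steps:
Q(N, x) = -100 (Q(N, x) = 4*(2 - 1*27) = 4*(2 - 27) = 4*(-25) = -100)
Q(1/15, 4) - 1*4560 = -100 - 1*4560 = -100 - 4560 = -4660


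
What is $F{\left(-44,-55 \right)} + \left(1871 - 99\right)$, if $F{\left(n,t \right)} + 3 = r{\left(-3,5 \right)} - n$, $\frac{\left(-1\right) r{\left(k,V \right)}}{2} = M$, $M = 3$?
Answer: $1807$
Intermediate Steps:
$r{\left(k,V \right)} = -6$ ($r{\left(k,V \right)} = \left(-2\right) 3 = -6$)
$F{\left(n,t \right)} = -9 - n$ ($F{\left(n,t \right)} = -3 - \left(6 + n\right) = -9 - n$)
$F{\left(-44,-55 \right)} + \left(1871 - 99\right) = \left(-9 - -44\right) + \left(1871 - 99\right) = \left(-9 + 44\right) + \left(1871 - 99\right) = 35 + 1772 = 1807$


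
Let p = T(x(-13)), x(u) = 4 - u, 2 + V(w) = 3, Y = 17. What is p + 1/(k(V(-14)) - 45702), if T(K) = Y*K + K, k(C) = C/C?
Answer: 13984505/45701 ≈ 306.00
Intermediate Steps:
V(w) = 1 (V(w) = -2 + 3 = 1)
k(C) = 1
T(K) = 18*K (T(K) = 17*K + K = 18*K)
p = 306 (p = 18*(4 - 1*(-13)) = 18*(4 + 13) = 18*17 = 306)
p + 1/(k(V(-14)) - 45702) = 306 + 1/(1 - 45702) = 306 + 1/(-45701) = 306 - 1/45701 = 13984505/45701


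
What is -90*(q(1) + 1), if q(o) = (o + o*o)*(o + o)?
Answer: -450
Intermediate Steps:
q(o) = 2*o*(o + o**2) (q(o) = (o + o**2)*(2*o) = 2*o*(o + o**2))
-90*(q(1) + 1) = -90*(2*1**2*(1 + 1) + 1) = -90*(2*1*2 + 1) = -90*(4 + 1) = -90*5 = -450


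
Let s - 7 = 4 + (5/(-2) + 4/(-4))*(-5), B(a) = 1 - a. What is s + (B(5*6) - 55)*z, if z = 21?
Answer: -3471/2 ≈ -1735.5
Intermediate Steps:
s = 57/2 (s = 7 + (4 + (5/(-2) + 4/(-4))*(-5)) = 7 + (4 + (5*(-½) + 4*(-¼))*(-5)) = 7 + (4 + (-5/2 - 1)*(-5)) = 7 + (4 - 7/2*(-5)) = 7 + (4 + 35/2) = 7 + 43/2 = 57/2 ≈ 28.500)
s + (B(5*6) - 55)*z = 57/2 + ((1 - 5*6) - 55)*21 = 57/2 + ((1 - 1*30) - 55)*21 = 57/2 + ((1 - 30) - 55)*21 = 57/2 + (-29 - 55)*21 = 57/2 - 84*21 = 57/2 - 1764 = -3471/2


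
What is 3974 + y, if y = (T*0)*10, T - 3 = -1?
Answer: 3974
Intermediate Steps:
T = 2 (T = 3 - 1 = 2)
y = 0 (y = (2*0)*10 = 0*10 = 0)
3974 + y = 3974 + 0 = 3974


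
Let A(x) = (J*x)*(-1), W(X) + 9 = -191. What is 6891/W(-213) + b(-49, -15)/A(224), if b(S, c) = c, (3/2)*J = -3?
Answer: -386271/11200 ≈ -34.488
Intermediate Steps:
J = -2 (J = (2/3)*(-3) = -2)
W(X) = -200 (W(X) = -9 - 191 = -200)
A(x) = 2*x (A(x) = -2*x*(-1) = 2*x)
6891/W(-213) + b(-49, -15)/A(224) = 6891/(-200) - 15/(2*224) = 6891*(-1/200) - 15/448 = -6891/200 - 15*1/448 = -6891/200 - 15/448 = -386271/11200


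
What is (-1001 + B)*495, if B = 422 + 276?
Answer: -149985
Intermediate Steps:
B = 698
(-1001 + B)*495 = (-1001 + 698)*495 = -303*495 = -149985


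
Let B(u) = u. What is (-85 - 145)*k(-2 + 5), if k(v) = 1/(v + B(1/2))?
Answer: -460/7 ≈ -65.714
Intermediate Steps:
k(v) = 1/(½ + v) (k(v) = 1/(v + 1/2) = 1/(v + ½) = 1/(½ + v))
(-85 - 145)*k(-2 + 5) = (-85 - 145)*(2/(1 + 2*(-2 + 5))) = -460/(1 + 2*3) = -460/(1 + 6) = -460/7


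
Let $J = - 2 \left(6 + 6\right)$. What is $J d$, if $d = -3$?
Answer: $72$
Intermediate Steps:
$J = -24$ ($J = \left(-2\right) 12 = -24$)
$J d = \left(-24\right) \left(-3\right) = 72$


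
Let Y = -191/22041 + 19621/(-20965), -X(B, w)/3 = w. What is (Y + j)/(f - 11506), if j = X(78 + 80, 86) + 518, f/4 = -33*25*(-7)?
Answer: 8550486866/382676172615 ≈ 0.022344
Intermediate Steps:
X(B, w) = -3*w
f = 23100 (f = 4*(-33*25*(-7)) = 4*(-825*(-7)) = 4*5775 = 23100)
j = 260 (j = -3*86 + 518 = -258 + 518 = 260)
Y = -62352968/66012795 (Y = -191*1/22041 + 19621*(-1/20965) = -191/22041 - 2803/2995 = -62352968/66012795 ≈ -0.94456)
(Y + j)/(f - 11506) = (-62352968/66012795 + 260)/(23100 - 11506) = (17100973732/66012795)/11594 = (17100973732/66012795)*(1/11594) = 8550486866/382676172615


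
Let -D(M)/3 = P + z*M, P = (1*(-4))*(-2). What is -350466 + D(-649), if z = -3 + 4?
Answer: -348543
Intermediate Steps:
P = 8 (P = -4*(-2) = 8)
z = 1
D(M) = -24 - 3*M (D(M) = -3*(8 + 1*M) = -3*(8 + M) = -24 - 3*M)
-350466 + D(-649) = -350466 + (-24 - 3*(-649)) = -350466 + (-24 + 1947) = -350466 + 1923 = -348543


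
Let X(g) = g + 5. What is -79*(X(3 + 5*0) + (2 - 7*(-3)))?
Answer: -2449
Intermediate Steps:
X(g) = 5 + g
-79*(X(3 + 5*0) + (2 - 7*(-3))) = -79*((5 + (3 + 5*0)) + (2 - 7*(-3))) = -79*((5 + (3 + 0)) + (2 + 21)) = -79*((5 + 3) + 23) = -79*(8 + 23) = -79*31 = -2449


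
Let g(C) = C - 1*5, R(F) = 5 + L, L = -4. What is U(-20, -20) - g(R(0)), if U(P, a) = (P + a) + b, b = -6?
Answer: -42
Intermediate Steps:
R(F) = 1 (R(F) = 5 - 4 = 1)
g(C) = -5 + C (g(C) = C - 5 = -5 + C)
U(P, a) = -6 + P + a (U(P, a) = (P + a) - 6 = -6 + P + a)
U(-20, -20) - g(R(0)) = (-6 - 20 - 20) - (-5 + 1) = -46 - 1*(-4) = -46 + 4 = -42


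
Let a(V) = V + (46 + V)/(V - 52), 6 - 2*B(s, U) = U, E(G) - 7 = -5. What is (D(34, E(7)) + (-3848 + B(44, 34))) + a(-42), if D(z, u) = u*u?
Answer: -183302/47 ≈ -3900.0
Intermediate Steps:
E(G) = 2 (E(G) = 7 - 5 = 2)
D(z, u) = u**2
B(s, U) = 3 - U/2
a(V) = V + (46 + V)/(-52 + V)
(D(34, E(7)) + (-3848 + B(44, 34))) + a(-42) = (2**2 + (-3848 + (3 - 1/2*34))) + (46 + (-42)**2 - 51*(-42))/(-52 - 42) = (4 + (-3848 + (3 - 17))) + (46 + 1764 + 2142)/(-94) = (4 + (-3848 - 14)) - 1/94*3952 = (4 - 3862) - 1976/47 = -3858 - 1976/47 = -183302/47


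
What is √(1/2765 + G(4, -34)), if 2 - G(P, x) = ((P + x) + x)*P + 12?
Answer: √1880728115/2765 ≈ 15.684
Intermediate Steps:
G(P, x) = -10 - P*(P + 2*x) (G(P, x) = 2 - (((P + x) + x)*P + 12) = 2 - ((P + 2*x)*P + 12) = 2 - (P*(P + 2*x) + 12) = 2 - (12 + P*(P + 2*x)) = 2 + (-12 - P*(P + 2*x)) = -10 - P*(P + 2*x))
√(1/2765 + G(4, -34)) = √(1/2765 + (-10 - 1*4² - 2*4*(-34))) = √(1/2765 + (-10 - 1*16 + 272)) = √(1/2765 + (-10 - 16 + 272)) = √(1/2765 + 246) = √(680191/2765) = √1880728115/2765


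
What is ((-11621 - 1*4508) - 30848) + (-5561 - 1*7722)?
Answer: -60260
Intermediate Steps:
((-11621 - 1*4508) - 30848) + (-5561 - 1*7722) = ((-11621 - 4508) - 30848) + (-5561 - 7722) = (-16129 - 30848) - 13283 = -46977 - 13283 = -60260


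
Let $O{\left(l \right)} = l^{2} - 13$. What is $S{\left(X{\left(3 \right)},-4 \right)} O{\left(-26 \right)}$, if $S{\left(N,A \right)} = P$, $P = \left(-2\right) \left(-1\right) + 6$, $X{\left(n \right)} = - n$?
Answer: $5304$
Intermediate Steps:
$P = 8$ ($P = 2 + 6 = 8$)
$S{\left(N,A \right)} = 8$
$O{\left(l \right)} = -13 + l^{2}$
$S{\left(X{\left(3 \right)},-4 \right)} O{\left(-26 \right)} = 8 \left(-13 + \left(-26\right)^{2}\right) = 8 \left(-13 + 676\right) = 8 \cdot 663 = 5304$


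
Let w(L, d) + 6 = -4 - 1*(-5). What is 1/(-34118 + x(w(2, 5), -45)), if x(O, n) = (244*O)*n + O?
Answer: 1/20777 ≈ 4.8130e-5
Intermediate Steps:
w(L, d) = -5 (w(L, d) = -6 + (-4 - 1*(-5)) = -6 + (-4 + 5) = -6 + 1 = -5)
x(O, n) = O + 244*O*n (x(O, n) = 244*O*n + O = O + 244*O*n)
1/(-34118 + x(w(2, 5), -45)) = 1/(-34118 - 5*(1 + 244*(-45))) = 1/(-34118 - 5*(1 - 10980)) = 1/(-34118 - 5*(-10979)) = 1/(-34118 + 54895) = 1/20777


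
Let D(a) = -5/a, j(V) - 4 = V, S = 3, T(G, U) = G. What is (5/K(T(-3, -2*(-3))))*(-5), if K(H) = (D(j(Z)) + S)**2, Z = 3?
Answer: -1225/256 ≈ -4.7852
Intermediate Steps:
j(V) = 4 + V
K(H) = 256/49 (K(H) = (-5/(4 + 3) + 3)**2 = (-5/7 + 3)**2 = (16/7)**2 = 256/49)
(5/K(T(-3, -2*(-3))))*(-5) = (5/(256/49))*(-5) = (5*(49/256))*(-5) = (245/256)*(-5) = -1225/256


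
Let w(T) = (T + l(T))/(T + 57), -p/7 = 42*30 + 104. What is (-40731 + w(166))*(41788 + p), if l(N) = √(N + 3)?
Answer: -292830568160/223 ≈ -1.3131e+9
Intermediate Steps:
l(N) = √(3 + N)
p = -9548 (p = -7*(42*30 + 104) = -7*(1260 + 104) = -7*1364 = -9548)
w(T) = (T + √(3 + T))/(57 + T) (w(T) = (T + √(3 + T))/(T + 57) = (T + √(3 + T))/(57 + T))
(-40731 + w(166))*(41788 + p) = (-40731 + (166 + √(3 + 166))/(57 + 166))*(41788 - 9548) = (-40731 + (166 + √169)/223)*32240 = (-40731 + (166 + 13)/223)*32240 = (-40731 + (1/223)*179)*32240 = (-40731 + 179/223)*32240 = -9082834/223*32240 = -292830568160/223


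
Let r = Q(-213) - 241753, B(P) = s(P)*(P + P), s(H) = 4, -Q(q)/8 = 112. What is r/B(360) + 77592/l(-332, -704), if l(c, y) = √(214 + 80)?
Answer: -26961/320 + 12932*√6/7 ≈ 4441.0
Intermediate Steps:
Q(q) = -896 (Q(q) = -8*112 = -896)
B(P) = 8*P (B(P) = 4*(P + P) = 4*(2*P) = 8*P)
r = -242649 (r = -896 - 241753 = -242649)
l(c, y) = 7*√6 (l(c, y) = √294 = 7*√6)
r/B(360) + 77592/l(-332, -704) = -242649/(8*360) + 77592/((7*√6)) = -242649/2880 + 77592*(√6/42) = -242649*1/2880 + 12932*√6/7 = -26961/320 + 12932*√6/7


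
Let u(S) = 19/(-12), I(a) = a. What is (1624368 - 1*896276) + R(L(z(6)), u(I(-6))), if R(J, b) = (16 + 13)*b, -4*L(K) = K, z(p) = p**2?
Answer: 8736553/12 ≈ 7.2805e+5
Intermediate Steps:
L(K) = -K/4
u(S) = -19/12 (u(S) = 19*(-1/12) = -19/12)
R(J, b) = 29*b
(1624368 - 1*896276) + R(L(z(6)), u(I(-6))) = (1624368 - 1*896276) + 29*(-19/12) = (1624368 - 896276) - 551/12 = 728092 - 551/12 = 8736553/12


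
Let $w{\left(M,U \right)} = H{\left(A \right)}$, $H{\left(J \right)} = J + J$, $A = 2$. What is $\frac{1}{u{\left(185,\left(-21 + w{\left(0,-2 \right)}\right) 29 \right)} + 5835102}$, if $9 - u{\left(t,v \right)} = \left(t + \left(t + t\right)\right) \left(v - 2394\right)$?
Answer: $\frac{1}{7437396} \approx 1.3446 \cdot 10^{-7}$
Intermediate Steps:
$H{\left(J \right)} = 2 J$
$w{\left(M,U \right)} = 4$ ($w{\left(M,U \right)} = 2 \cdot 2 = 4$)
$u{\left(t,v \right)} = 9 - 3 t \left(-2394 + v\right)$ ($u{\left(t,v \right)} = 9 - \left(t + \left(t + t\right)\right) \left(v - 2394\right) = 9 - \left(t + 2 t\right) \left(-2394 + v\right) = 9 - 3 t \left(-2394 + v\right)$)
$\frac{1}{u{\left(185,\left(-21 + w{\left(0,-2 \right)}\right) 29 \right)} + 5835102} = \frac{1}{\left(9 + 7182 \cdot 185 - 555 \left(-21 + 4\right) 29\right) + 5835102} = \frac{1}{\left(9 + 1328670 - 555 \left(\left(-17\right) 29\right)\right) + 5835102} = \frac{1}{\left(9 + 1328670 - 555 \left(-493\right)\right) + 5835102} = \frac{1}{\left(9 + 1328670 + 273615\right) + 5835102} = \frac{1}{1602294 + 5835102} = \frac{1}{7437396}$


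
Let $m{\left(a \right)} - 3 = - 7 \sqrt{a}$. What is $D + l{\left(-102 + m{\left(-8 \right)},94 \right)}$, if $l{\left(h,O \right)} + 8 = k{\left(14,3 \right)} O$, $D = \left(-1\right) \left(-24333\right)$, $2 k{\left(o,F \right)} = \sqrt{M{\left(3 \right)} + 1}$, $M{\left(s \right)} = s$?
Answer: $24419$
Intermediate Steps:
$m{\left(a \right)} = 3 - 7 \sqrt{a}$
$k{\left(o,F \right)} = 1$ ($k{\left(o,F \right)} = \frac{\sqrt{3 + 1}}{2} = \frac{\sqrt{4}}{2} = \frac{1}{2} \cdot 2 = 1$)
$D = 24333$
$l{\left(h,O \right)} = -8 + O$ ($l{\left(h,O \right)} = -8 + 1 O = -8 + O$)
$D + l{\left(-102 + m{\left(-8 \right)},94 \right)} = 24333 + \left(-8 + 94\right) = 24333 + 86 = 24419$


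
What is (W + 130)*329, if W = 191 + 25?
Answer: 113834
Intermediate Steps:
W = 216
(W + 130)*329 = (216 + 130)*329 = 346*329 = 113834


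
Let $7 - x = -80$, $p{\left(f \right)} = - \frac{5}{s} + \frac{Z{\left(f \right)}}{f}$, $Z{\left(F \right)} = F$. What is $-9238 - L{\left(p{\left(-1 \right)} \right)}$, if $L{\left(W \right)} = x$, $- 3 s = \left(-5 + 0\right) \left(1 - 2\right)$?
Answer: $-9325$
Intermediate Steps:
$s = - \frac{5}{3}$ ($s = - \frac{\left(-5 + 0\right) \left(1 - 2\right)}{3} = - \frac{\left(-5\right) \left(-1\right)}{3} = \left(- \frac{1}{3}\right) 5 = - \frac{5}{3} \approx -1.6667$)
$p{\left(f \right)} = 4$ ($p{\left(f \right)} = - \frac{5}{- \frac{5}{3}} + \frac{f}{f} = \left(-5\right) \left(- \frac{3}{5}\right) + 1 = 3 + 1 = 4$)
$x = 87$ ($x = 7 - -80 = 7 + 80 = 87$)
$L{\left(W \right)} = 87$
$-9238 - L{\left(p{\left(-1 \right)} \right)} = -9238 - 87 = -9325$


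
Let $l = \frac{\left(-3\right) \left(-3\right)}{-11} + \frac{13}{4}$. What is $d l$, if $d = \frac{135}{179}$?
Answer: $\frac{14445}{7876} \approx 1.8341$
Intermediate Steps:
$l = \frac{107}{44}$ ($l = 9 \left(- \frac{1}{11}\right) + 13 \cdot \frac{1}{4} = - \frac{9}{11} + \frac{13}{4} = \frac{107}{44} \approx 2.4318$)
$d = \frac{135}{179}$ ($d = 135 \cdot \frac{1}{179} = \frac{135}{179} \approx 0.75419$)
$d l = \frac{135}{179} \cdot \frac{107}{44} = \frac{14445}{7876}$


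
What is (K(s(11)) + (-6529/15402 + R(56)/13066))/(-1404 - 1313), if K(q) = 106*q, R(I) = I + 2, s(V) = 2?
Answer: -21289501093/273387979722 ≈ -0.077873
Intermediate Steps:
R(I) = 2 + I
(K(s(11)) + (-6529/15402 + R(56)/13066))/(-1404 - 1313) = (106*2 + (-6529/15402 + (2 + 56)/13066))/(-1404 - 1313) = (212 + (-6529*1/15402 + 58*(1/13066)))/(-2717) = (212 + (-6529/15402 + 29/6533))*(-1/2717) = (212 - 42207299/100621266)*(-1/2717) = (21289501093/100621266)*(-1/2717) = -21289501093/273387979722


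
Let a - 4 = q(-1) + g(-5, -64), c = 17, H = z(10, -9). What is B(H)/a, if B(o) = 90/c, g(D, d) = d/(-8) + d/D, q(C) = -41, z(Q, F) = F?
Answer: -50/153 ≈ -0.32680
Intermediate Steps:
H = -9
g(D, d) = -d/8 + d/D (g(D, d) = d*(-1/8) + d/D = -d/8 + d/D)
B(o) = 90/17
a = -81/5 (a = 4 + (-41 + (-1/8*(-64) - 64/(-5))) = 4 + (-41 + (8 - 64*(-1/5))) = 4 + (-41 + (8 + 64/5)) = 4 + (-41 + 104/5) = 4 - 101/5 = -81/5 ≈ -16.200)
B(H)/a = 90/(17*(-81/5)) = (90/17)*(-5/81) = -50/153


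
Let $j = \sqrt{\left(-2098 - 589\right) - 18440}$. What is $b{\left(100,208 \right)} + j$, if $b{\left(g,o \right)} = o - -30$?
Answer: $238 + i \sqrt{21127} \approx 238.0 + 145.35 i$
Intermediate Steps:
$b{\left(g,o \right)} = 30 + o$ ($b{\left(g,o \right)} = o + 30 = 30 + o$)
$j = i \sqrt{21127}$ ($j = \sqrt{\left(-2098 - 589\right) - 18440} = \sqrt{-2687 - 18440} = \sqrt{-21127} = i \sqrt{21127} \approx 145.35 i$)
$b{\left(100,208 \right)} + j = \left(30 + 208\right) + i \sqrt{21127} = 238 + i \sqrt{21127}$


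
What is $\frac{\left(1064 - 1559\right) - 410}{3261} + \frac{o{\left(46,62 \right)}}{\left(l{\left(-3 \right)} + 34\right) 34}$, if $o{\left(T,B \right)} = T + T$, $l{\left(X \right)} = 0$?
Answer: $- \frac{186542}{942429} \approx -0.19794$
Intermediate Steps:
$o{\left(T,B \right)} = 2 T$
$\frac{\left(1064 - 1559\right) - 410}{3261} + \frac{o{\left(46,62 \right)}}{\left(l{\left(-3 \right)} + 34\right) 34} = \frac{\left(1064 - 1559\right) - 410}{3261} + \frac{2 \cdot 46}{\left(0 + 34\right) 34} = \left(-495 - 410\right) \frac{1}{3261} + \frac{92}{34 \cdot 34} = \left(-905\right) \frac{1}{3261} + \frac{92}{1156} = - \frac{905}{3261} + 92 \cdot \frac{1}{1156} = - \frac{905}{3261} + \frac{23}{289} = - \frac{186542}{942429}$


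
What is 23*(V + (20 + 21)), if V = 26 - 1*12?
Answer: 1265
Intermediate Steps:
V = 14 (V = 26 - 12 = 14)
23*(V + (20 + 21)) = 23*(14 + (20 + 21)) = 23*(14 + 41) = 23*55 = 1265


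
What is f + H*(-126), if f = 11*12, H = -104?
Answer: 13236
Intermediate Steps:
f = 132
f + H*(-126) = 132 - 104*(-126) = 132 + 13104 = 13236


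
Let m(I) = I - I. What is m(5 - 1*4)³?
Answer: 0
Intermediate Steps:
m(I) = 0
m(5 - 1*4)³ = 0³ = 0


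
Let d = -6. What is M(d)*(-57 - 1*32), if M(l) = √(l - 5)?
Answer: -89*I*√11 ≈ -295.18*I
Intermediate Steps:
M(l) = √(-5 + l)
M(d)*(-57 - 1*32) = √(-5 - 6)*(-57 - 1*32) = √(-11)*(-57 - 32) = (I*√11)*(-89) = -89*I*√11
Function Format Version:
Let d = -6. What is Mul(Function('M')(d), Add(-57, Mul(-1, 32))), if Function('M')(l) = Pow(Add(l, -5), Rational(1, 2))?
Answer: Mul(-89, I, Pow(11, Rational(1, 2))) ≈ Mul(-295.18, I)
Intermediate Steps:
Function('M')(l) = Pow(Add(-5, l), Rational(1, 2))
Mul(Function('M')(d), Add(-57, Mul(-1, 32))) = Mul(Pow(Add(-5, -6), Rational(1, 2)), Add(-57, Mul(-1, 32))) = Mul(Pow(-11, Rational(1, 2)), Add(-57, -32)) = Mul(Mul(I, Pow(11, Rational(1, 2))), -89) = Mul(-89, I, Pow(11, Rational(1, 2)))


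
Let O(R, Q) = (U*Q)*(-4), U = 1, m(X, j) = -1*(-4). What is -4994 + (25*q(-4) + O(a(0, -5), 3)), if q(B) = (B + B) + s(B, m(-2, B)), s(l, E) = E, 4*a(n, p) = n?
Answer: -5106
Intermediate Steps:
m(X, j) = 4
a(n, p) = n/4
O(R, Q) = -4*Q (O(R, Q) = (1*Q)*(-4) = Q*(-4) = -4*Q)
q(B) = 4 + 2*B (q(B) = (B + B) + 4 = 2*B + 4 = 4 + 2*B)
-4994 + (25*q(-4) + O(a(0, -5), 3)) = -4994 + (25*(4 + 2*(-4)) - 4*3) = -4994 + (25*(4 - 8) - 12) = -4994 + (25*(-4) - 12) = -4994 + (-100 - 12) = -4994 - 112 = -5106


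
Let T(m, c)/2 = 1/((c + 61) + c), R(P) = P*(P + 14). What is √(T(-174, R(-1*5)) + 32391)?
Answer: √27240773/29 ≈ 179.97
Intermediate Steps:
R(P) = P*(14 + P)
T(m, c) = 2/(61 + 2*c) (T(m, c) = 2/((c + 61) + c) = 2/((61 + c) + c) = 2/(61 + 2*c))
√(T(-174, R(-1*5)) + 32391) = √(2/(61 + 2*((-1*5)*(14 - 1*5))) + 32391) = √(2/(61 + 2*(-5*(14 - 5))) + 32391) = √(2/(61 + 2*(-5*9)) + 32391) = √(2/(61 + 2*(-45)) + 32391) = √(2/(61 - 90) + 32391) = √(2/(-29) + 32391) = √(2*(-1/29) + 32391) = √(-2/29 + 32391) = √(939337/29) = √27240773/29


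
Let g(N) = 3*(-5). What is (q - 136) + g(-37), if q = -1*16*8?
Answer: -279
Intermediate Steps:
q = -128 (q = -16*8 = -128)
g(N) = -15
(q - 136) + g(-37) = (-128 - 136) - 15 = -264 - 15 = -279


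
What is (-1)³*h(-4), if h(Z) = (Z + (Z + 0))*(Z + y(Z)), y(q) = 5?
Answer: 8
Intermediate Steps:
h(Z) = 2*Z*(5 + Z) (h(Z) = (Z + (Z + 0))*(Z + 5) = (Z + Z)*(5 + Z) = (2*Z)*(5 + Z) = 2*Z*(5 + Z))
(-1)³*h(-4) = (-1)³*(2*(-4)*(5 - 4)) = -2*(-4) = -1*(-8) = 8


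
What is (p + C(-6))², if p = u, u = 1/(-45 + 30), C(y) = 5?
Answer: 5476/225 ≈ 24.338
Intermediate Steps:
u = -1/15 (u = 1/(-15) = -1/15 ≈ -0.066667)
p = -1/15 ≈ -0.066667
(p + C(-6))² = (-1/15 + 5)² = (74/15)² = 5476/225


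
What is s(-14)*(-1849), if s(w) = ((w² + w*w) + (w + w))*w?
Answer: 9422504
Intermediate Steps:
s(w) = w*(2*w + 2*w²) (s(w) = ((w² + w²) + 2*w)*w = (2*w² + 2*w)*w = (2*w + 2*w²)*w = w*(2*w + 2*w²))
s(-14)*(-1849) = (2*(-14)²*(1 - 14))*(-1849) = (2*196*(-13))*(-1849) = -5096*(-1849) = 9422504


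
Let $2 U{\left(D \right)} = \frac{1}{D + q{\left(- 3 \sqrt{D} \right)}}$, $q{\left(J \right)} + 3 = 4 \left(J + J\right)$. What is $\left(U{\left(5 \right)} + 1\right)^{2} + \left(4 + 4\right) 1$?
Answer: $\frac{74437353}{8271376} - \frac{8625 \sqrt{5}}{1033922} \approx 8.9807$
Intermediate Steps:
$q{\left(J \right)} = -3 + 8 J$ ($q{\left(J \right)} = -3 + 4 \left(J + J\right) = -3 + 4 \cdot 2 J = -3 + 8 J$)
$U{\left(D \right)} = \frac{1}{2 \left(-3 + D - 24 \sqrt{D}\right)}$ ($U{\left(D \right)} = \frac{1}{2 \left(D + \left(-3 + 8 \left(- 3 \sqrt{D}\right)\right)\right)} = \frac{1}{2 \left(D - \left(3 + 24 \sqrt{D}\right)\right)} = \frac{1}{2 \left(-3 + D - 24 \sqrt{D}\right)}$)
$\left(U{\left(5 \right)} + 1\right)^{2} + \left(4 + 4\right) 1 = \left(\frac{1}{2 \left(-3 + 5 - 24 \sqrt{5}\right)} + 1\right)^{2} + \left(4 + 4\right) 1 = \left(\frac{1}{2 \left(2 - 24 \sqrt{5}\right)} + 1\right)^{2} + 8 \cdot 1 = \left(1 + \frac{1}{2 \left(2 - 24 \sqrt{5}\right)}\right)^{2} + 8 = 8 + \left(1 + \frac{1}{2 \left(2 - 24 \sqrt{5}\right)}\right)^{2}$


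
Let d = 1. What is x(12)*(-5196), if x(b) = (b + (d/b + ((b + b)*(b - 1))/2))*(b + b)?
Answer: -17967768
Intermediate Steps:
x(b) = 2*b*(b + 1/b + b*(-1 + b)) (x(b) = (b + (1/b + ((b + b)*(b - 1))/2))*(b + b) = (b + (1/b + ((2*b)*(-1 + b))*(½)))*(2*b) = (b + (1/b + (2*b*(-1 + b))*(½)))*(2*b) = (b + (1/b + b*(-1 + b)))*(2*b) = (b + 1/b + b*(-1 + b))*(2*b) = 2*b*(b + 1/b + b*(-1 + b)))
x(12)*(-5196) = (2 + 2*12³)*(-5196) = (2 + 2*1728)*(-5196) = (2 + 3456)*(-5196) = 3458*(-5196) = -17967768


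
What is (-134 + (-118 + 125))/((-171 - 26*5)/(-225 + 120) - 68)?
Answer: 1905/977 ≈ 1.9498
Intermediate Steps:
(-134 + (-118 + 125))/((-171 - 26*5)/(-225 + 120) - 68) = (-134 + 7)/((-171 - 130)/(-105) - 68) = -127/(-301*(-1/105) - 68) = -127/(43/15 - 68) = -127/(-977/15) = -127*(-15/977) = 1905/977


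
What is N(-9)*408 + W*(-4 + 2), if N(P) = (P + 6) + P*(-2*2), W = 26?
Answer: 13412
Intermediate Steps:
N(P) = 6 - 3*P (N(P) = (6 + P) + P*(-4) = (6 + P) - 4*P = 6 - 3*P)
N(-9)*408 + W*(-4 + 2) = (6 - 3*(-9))*408 + 26*(-4 + 2) = (6 + 27)*408 + 26*(-2) = 33*408 - 52 = 13464 - 52 = 13412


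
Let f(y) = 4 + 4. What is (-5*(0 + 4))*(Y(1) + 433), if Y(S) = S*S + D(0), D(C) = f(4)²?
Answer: -9960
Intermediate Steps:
f(y) = 8
D(C) = 64 (D(C) = 8² = 64)
Y(S) = 64 + S² (Y(S) = S*S + 64 = S² + 64 = 64 + S²)
(-5*(0 + 4))*(Y(1) + 433) = (-5*(0 + 4))*((64 + 1²) + 433) = (-5*4)*((64 + 1) + 433) = -20*(65 + 433) = -20*498 = -9960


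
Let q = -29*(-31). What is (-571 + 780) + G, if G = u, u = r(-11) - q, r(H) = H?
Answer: -701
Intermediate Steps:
q = 899
u = -910 (u = -11 - 1*899 = -11 - 899 = -910)
G = -910
(-571 + 780) + G = (-571 + 780) - 910 = 209 - 910 = -701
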